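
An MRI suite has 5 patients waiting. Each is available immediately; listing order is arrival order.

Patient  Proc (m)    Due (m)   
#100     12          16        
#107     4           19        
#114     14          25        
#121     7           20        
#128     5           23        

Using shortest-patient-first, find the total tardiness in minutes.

SPT (increasing processing time): #107 #128 #121 #100 #114.
#107: 0→4, due 19, tardiness 0
#128: 4→9, due 23, tardiness 0
#121: 9→16, due 20, tardiness 0
#100: 16→28, due 16, tardiness 12
#114: 28→42, due 25, tardiness 17
Sum = 0+0+0+12+17 = 29.

29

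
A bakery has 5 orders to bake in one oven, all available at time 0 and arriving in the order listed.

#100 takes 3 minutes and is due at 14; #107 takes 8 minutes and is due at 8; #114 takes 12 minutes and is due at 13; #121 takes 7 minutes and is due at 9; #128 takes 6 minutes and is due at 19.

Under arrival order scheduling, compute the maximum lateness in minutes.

21

FIFO (arrival order): #100 #107 #114 #121 #128.
#100: 0→3, due 14, lateness -11
#107: 3→11, due 8, lateness 3
#114: 11→23, due 13, lateness 10
#121: 23→30, due 9, lateness 21
#128: 30→36, due 19, lateness 17
Maximum = 21.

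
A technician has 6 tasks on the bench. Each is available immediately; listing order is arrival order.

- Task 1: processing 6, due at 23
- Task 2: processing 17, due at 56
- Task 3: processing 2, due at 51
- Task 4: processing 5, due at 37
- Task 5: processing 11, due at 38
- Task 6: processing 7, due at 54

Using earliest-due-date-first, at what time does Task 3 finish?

EDD (increasing due date): Task 1 Task 4 Task 5 Task 3 Task 6 Task 2.
Task 1: 0→6
Task 4: 6→11
Task 5: 11→22
Task 3: 22→24

24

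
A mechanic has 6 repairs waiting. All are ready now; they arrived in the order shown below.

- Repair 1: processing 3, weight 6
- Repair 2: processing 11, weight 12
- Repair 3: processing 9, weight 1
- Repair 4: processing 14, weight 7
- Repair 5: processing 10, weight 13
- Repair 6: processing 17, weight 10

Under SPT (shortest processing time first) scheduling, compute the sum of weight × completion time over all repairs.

SPT (increasing processing time): Repair 1 Repair 3 Repair 5 Repair 2 Repair 4 Repair 6.
Repair 1: finishes 3, weight 6, w·C = 18
Repair 3: finishes 12, weight 1, w·C = 12
Repair 5: finishes 22, weight 13, w·C = 286
Repair 2: finishes 33, weight 12, w·C = 396
Repair 4: finishes 47, weight 7, w·C = 329
Repair 6: finishes 64, weight 10, w·C = 640
Sum = 18+12+286+396+329+640 = 1681.

1681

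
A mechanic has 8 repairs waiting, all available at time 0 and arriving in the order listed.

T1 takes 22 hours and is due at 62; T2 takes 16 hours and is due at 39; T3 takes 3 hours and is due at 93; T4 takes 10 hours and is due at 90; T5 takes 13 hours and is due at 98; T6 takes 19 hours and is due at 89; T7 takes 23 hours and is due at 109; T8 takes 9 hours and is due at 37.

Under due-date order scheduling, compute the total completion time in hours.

509

EDD (increasing due date): T8 T2 T1 T6 T4 T3 T5 T7.
T8: 0→9
T2: 9→25
T1: 25→47
T6: 47→66
T4: 66→76
T3: 76→79
T5: 79→92
T7: 92→115
Sum = 9+25+47+66+76+79+92+115 = 509.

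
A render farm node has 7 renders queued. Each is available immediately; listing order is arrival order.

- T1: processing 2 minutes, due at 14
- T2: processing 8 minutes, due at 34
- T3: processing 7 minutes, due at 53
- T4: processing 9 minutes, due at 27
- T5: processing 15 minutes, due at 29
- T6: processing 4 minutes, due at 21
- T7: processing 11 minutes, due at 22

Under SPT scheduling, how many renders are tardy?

SPT (increasing processing time): T1 T6 T3 T2 T4 T7 T5.
T1: 0→2, due 14, tardiness 0
T6: 2→6, due 21, tardiness 0
T3: 6→13, due 53, tardiness 0
T2: 13→21, due 34, tardiness 0
T4: 21→30, due 27, tardiness 3
T7: 30→41, due 22, tardiness 19
T5: 41→56, due 29, tardiness 27
Late renders: 3.

3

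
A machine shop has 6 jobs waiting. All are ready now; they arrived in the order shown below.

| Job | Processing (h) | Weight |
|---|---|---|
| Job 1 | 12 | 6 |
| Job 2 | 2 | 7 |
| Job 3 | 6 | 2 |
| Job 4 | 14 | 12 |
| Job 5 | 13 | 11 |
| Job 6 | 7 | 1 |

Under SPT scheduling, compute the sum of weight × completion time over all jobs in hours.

SPT (increasing processing time): Job 2 Job 3 Job 6 Job 1 Job 5 Job 4.
Job 2: finishes 2, weight 7, w·C = 14
Job 3: finishes 8, weight 2, w·C = 16
Job 6: finishes 15, weight 1, w·C = 15
Job 1: finishes 27, weight 6, w·C = 162
Job 5: finishes 40, weight 11, w·C = 440
Job 4: finishes 54, weight 12, w·C = 648
Sum = 14+16+15+162+440+648 = 1295.

1295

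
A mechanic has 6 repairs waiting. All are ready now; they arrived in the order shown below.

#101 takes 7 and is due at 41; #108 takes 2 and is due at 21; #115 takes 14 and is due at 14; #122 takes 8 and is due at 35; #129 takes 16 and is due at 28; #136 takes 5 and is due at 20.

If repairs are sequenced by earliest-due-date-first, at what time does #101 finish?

52

EDD (increasing due date): #115 #136 #108 #129 #122 #101.
#115: 0→14
#136: 14→19
#108: 19→21
#129: 21→37
#122: 37→45
#101: 45→52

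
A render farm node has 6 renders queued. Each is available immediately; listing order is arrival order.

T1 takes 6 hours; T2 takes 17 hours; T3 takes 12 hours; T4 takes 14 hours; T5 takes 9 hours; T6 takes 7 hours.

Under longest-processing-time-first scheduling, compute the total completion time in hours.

267

LPT (decreasing processing time): T2 T4 T3 T5 T6 T1.
T2: 0→17
T4: 17→31
T3: 31→43
T5: 43→52
T6: 52→59
T1: 59→65
Sum = 17+31+43+52+59+65 = 267.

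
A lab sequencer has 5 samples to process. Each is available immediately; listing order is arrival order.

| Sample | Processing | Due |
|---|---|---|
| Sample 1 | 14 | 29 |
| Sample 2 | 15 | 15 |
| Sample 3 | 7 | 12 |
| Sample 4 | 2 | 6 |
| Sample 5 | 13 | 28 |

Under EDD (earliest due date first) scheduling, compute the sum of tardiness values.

40

EDD (increasing due date): Sample 4 Sample 3 Sample 2 Sample 5 Sample 1.
Sample 4: 0→2, due 6, tardiness 0
Sample 3: 2→9, due 12, tardiness 0
Sample 2: 9→24, due 15, tardiness 9
Sample 5: 24→37, due 28, tardiness 9
Sample 1: 37→51, due 29, tardiness 22
Sum = 0+0+9+9+22 = 40.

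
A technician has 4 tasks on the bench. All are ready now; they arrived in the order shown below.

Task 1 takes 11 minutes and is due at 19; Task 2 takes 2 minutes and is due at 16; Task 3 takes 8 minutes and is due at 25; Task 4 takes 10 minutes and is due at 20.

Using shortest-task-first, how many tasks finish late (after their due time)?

SPT (increasing processing time): Task 2 Task 3 Task 4 Task 1.
Task 2: 0→2, due 16, tardiness 0
Task 3: 2→10, due 25, tardiness 0
Task 4: 10→20, due 20, tardiness 0
Task 1: 20→31, due 19, tardiness 12
Late tasks: 1.

1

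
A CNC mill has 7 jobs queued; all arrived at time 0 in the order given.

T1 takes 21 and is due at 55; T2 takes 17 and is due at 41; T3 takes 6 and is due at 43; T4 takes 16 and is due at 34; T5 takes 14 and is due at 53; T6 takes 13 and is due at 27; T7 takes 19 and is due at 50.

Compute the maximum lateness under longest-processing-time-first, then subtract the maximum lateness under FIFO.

13

LPT (decreasing processing time): T1 T7 T2 T4 T5 T6 T3.
T1: 0→21, due 55, lateness -34
T7: 21→40, due 50, lateness -10
T2: 40→57, due 41, lateness 16
T4: 57→73, due 34, lateness 39
T5: 73→87, due 53, lateness 34
T6: 87→100, due 27, lateness 73
T3: 100→106, due 43, lateness 63
Maximum = 73.
FIFO (arrival order): T1 T2 T3 T4 T5 T6 T7.
T1: 0→21, due 55, lateness -34
T2: 21→38, due 41, lateness -3
T3: 38→44, due 43, lateness 1
T4: 44→60, due 34, lateness 26
T5: 60→74, due 53, lateness 21
T6: 74→87, due 27, lateness 60
T7: 87→106, due 50, lateness 56
Maximum = 60.
Difference = 73 − 60 = 13.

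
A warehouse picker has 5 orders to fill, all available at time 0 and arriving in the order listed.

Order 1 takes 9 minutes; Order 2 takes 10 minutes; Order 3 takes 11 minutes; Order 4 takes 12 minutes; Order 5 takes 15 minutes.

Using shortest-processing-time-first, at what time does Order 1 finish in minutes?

SPT (increasing processing time): Order 1 Order 2 Order 3 Order 4 Order 5.
Order 1: 0→9

9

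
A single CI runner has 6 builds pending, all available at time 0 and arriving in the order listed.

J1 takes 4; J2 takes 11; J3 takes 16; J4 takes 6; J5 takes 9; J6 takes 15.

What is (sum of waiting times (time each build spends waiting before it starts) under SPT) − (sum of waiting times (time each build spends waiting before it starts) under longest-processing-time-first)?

SPT (increasing processing time): J1 J4 J5 J2 J6 J3.
J1: waits 0, runs 0→4
J4: waits 4, runs 4→10
J5: waits 10, runs 10→19
J2: waits 19, runs 19→30
J6: waits 30, runs 30→45
J3: waits 45, runs 45→61
Sum = 0+4+10+19+30+45 = 108.
LPT (decreasing processing time): J3 J6 J2 J5 J4 J1.
J3: waits 0, runs 0→16
J6: waits 16, runs 16→31
J2: waits 31, runs 31→42
J5: waits 42, runs 42→51
J4: waits 51, runs 51→57
J1: waits 57, runs 57→61
Sum = 0+16+31+42+51+57 = 197.
Difference = 108 − 197 = -89.

-89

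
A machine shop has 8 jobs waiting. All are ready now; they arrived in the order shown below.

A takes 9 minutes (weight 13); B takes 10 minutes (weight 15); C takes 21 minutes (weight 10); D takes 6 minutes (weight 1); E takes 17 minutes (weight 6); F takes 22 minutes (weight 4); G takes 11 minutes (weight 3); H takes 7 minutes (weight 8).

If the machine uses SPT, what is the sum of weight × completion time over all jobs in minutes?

SPT (increasing processing time): D H A B G E C F.
D: finishes 6, weight 1, w·C = 6
H: finishes 13, weight 8, w·C = 104
A: finishes 22, weight 13, w·C = 286
B: finishes 32, weight 15, w·C = 480
G: finishes 43, weight 3, w·C = 129
E: finishes 60, weight 6, w·C = 360
C: finishes 81, weight 10, w·C = 810
F: finishes 103, weight 4, w·C = 412
Sum = 6+104+286+480+129+360+810+412 = 2587.

2587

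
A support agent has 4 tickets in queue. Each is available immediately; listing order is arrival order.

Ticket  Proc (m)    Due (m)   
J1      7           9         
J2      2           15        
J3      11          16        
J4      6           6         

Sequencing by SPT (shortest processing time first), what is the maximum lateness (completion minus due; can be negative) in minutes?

SPT (increasing processing time): J2 J4 J1 J3.
J2: 0→2, due 15, lateness -13
J4: 2→8, due 6, lateness 2
J1: 8→15, due 9, lateness 6
J3: 15→26, due 16, lateness 10
Maximum = 10.

10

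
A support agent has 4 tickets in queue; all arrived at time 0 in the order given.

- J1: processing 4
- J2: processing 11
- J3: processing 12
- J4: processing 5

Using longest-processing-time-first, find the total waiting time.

63

LPT (decreasing processing time): J3 J2 J4 J1.
J3: waits 0, runs 0→12
J2: waits 12, runs 12→23
J4: waits 23, runs 23→28
J1: waits 28, runs 28→32
Sum = 0+12+23+28 = 63.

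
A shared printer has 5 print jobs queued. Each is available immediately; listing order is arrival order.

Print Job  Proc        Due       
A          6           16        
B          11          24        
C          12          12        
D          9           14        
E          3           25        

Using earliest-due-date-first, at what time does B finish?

38

EDD (increasing due date): C D A B E.
C: 0→12
D: 12→21
A: 21→27
B: 27→38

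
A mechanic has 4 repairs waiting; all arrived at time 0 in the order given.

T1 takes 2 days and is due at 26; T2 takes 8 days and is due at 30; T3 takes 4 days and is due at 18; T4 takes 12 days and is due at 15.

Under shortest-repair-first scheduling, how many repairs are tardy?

1

SPT (increasing processing time): T1 T3 T2 T4.
T1: 0→2, due 26, tardiness 0
T3: 2→6, due 18, tardiness 0
T2: 6→14, due 30, tardiness 0
T4: 14→26, due 15, tardiness 11
Late repairs: 1.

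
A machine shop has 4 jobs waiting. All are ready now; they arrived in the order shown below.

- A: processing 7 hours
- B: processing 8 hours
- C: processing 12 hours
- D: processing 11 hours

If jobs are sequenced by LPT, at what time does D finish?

LPT (decreasing processing time): C D B A.
C: 0→12
D: 12→23

23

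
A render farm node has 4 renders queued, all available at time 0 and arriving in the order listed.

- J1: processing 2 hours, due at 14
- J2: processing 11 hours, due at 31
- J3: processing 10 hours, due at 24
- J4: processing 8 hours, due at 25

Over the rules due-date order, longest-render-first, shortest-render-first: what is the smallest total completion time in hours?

EDD (increasing due date): J1 J3 J4 J2.
J1: 0→2
J3: 2→12
J4: 12→20
J2: 20→31
Sum = 2+12+20+31 = 65.
LPT (decreasing processing time): J2 J3 J4 J1.
J2: 0→11
J3: 11→21
J4: 21→29
J1: 29→31
Sum = 11+21+29+31 = 92.
SPT (increasing processing time): J1 J4 J3 J2.
J1: 0→2
J4: 2→10
J3: 10→20
J2: 20→31
Sum = 2+10+20+31 = 63.
EDD 65, LPT 92, SPT 63 → minimum 63.

63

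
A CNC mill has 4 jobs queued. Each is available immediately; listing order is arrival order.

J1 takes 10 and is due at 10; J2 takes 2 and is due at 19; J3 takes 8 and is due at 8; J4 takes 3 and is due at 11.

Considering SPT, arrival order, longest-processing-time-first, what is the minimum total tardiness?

18

SPT (increasing processing time): J2 J4 J3 J1.
J2: 0→2, due 19, tardiness 0
J4: 2→5, due 11, tardiness 0
J3: 5→13, due 8, tardiness 5
J1: 13→23, due 10, tardiness 13
Sum = 0+0+5+13 = 18.
FIFO (arrival order): J1 J2 J3 J4.
J1: 0→10, due 10, tardiness 0
J2: 10→12, due 19, tardiness 0
J3: 12→20, due 8, tardiness 12
J4: 20→23, due 11, tardiness 12
Sum = 0+0+12+12 = 24.
LPT (decreasing processing time): J1 J3 J4 J2.
J1: 0→10, due 10, tardiness 0
J3: 10→18, due 8, tardiness 10
J4: 18→21, due 11, tardiness 10
J2: 21→23, due 19, tardiness 4
Sum = 0+10+10+4 = 24.
SPT 18, FIFO 24, LPT 24 → minimum 18.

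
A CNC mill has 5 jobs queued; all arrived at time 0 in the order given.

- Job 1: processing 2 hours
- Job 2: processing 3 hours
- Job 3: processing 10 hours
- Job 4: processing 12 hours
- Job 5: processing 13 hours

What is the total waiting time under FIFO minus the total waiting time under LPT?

-62

FIFO (arrival order): Job 1 Job 2 Job 3 Job 4 Job 5.
Job 1: waits 0, runs 0→2
Job 2: waits 2, runs 2→5
Job 3: waits 5, runs 5→15
Job 4: waits 15, runs 15→27
Job 5: waits 27, runs 27→40
Sum = 0+2+5+15+27 = 49.
LPT (decreasing processing time): Job 5 Job 4 Job 3 Job 2 Job 1.
Job 5: waits 0, runs 0→13
Job 4: waits 13, runs 13→25
Job 3: waits 25, runs 25→35
Job 2: waits 35, runs 35→38
Job 1: waits 38, runs 38→40
Sum = 0+13+25+35+38 = 111.
Difference = 49 − 111 = -62.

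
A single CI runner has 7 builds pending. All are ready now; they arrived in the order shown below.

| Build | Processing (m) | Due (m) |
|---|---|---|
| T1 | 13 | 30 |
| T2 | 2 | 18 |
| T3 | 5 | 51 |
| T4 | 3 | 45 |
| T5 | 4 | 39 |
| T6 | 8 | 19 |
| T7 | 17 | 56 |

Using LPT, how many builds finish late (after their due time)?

4

LPT (decreasing processing time): T7 T1 T6 T3 T5 T4 T2.
T7: 0→17, due 56, tardiness 0
T1: 17→30, due 30, tardiness 0
T6: 30→38, due 19, tardiness 19
T3: 38→43, due 51, tardiness 0
T5: 43→47, due 39, tardiness 8
T4: 47→50, due 45, tardiness 5
T2: 50→52, due 18, tardiness 34
Late builds: 4.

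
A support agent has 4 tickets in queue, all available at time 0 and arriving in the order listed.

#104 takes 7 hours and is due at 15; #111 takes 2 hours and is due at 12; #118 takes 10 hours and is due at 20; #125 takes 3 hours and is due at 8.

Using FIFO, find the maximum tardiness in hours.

FIFO (arrival order): #104 #111 #118 #125.
#104: 0→7, due 15, tardiness 0
#111: 7→9, due 12, tardiness 0
#118: 9→19, due 20, tardiness 0
#125: 19→22, due 8, tardiness 14
Maximum = 14.

14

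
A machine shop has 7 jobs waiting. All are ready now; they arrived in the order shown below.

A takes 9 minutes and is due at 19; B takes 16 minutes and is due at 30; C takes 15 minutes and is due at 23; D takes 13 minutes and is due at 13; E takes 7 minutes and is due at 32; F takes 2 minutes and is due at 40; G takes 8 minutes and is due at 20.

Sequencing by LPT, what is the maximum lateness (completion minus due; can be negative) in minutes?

LPT (decreasing processing time): B C D A G E F.
B: 0→16, due 30, lateness -14
C: 16→31, due 23, lateness 8
D: 31→44, due 13, lateness 31
A: 44→53, due 19, lateness 34
G: 53→61, due 20, lateness 41
E: 61→68, due 32, lateness 36
F: 68→70, due 40, lateness 30
Maximum = 41.

41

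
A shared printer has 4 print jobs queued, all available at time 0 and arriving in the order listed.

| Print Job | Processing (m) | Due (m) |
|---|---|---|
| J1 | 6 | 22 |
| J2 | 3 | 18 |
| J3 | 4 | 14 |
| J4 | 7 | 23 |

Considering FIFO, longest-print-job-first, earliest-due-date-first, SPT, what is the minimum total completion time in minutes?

FIFO (arrival order): J1 J2 J3 J4.
J1: 0→6
J2: 6→9
J3: 9→13
J4: 13→20
Sum = 6+9+13+20 = 48.
LPT (decreasing processing time): J4 J1 J3 J2.
J4: 0→7
J1: 7→13
J3: 13→17
J2: 17→20
Sum = 7+13+17+20 = 57.
EDD (increasing due date): J3 J2 J1 J4.
J3: 0→4
J2: 4→7
J1: 7→13
J4: 13→20
Sum = 4+7+13+20 = 44.
SPT (increasing processing time): J2 J3 J1 J4.
J2: 0→3
J3: 3→7
J1: 7→13
J4: 13→20
Sum = 3+7+13+20 = 43.
FIFO 48, LPT 57, EDD 44, SPT 43 → minimum 43.

43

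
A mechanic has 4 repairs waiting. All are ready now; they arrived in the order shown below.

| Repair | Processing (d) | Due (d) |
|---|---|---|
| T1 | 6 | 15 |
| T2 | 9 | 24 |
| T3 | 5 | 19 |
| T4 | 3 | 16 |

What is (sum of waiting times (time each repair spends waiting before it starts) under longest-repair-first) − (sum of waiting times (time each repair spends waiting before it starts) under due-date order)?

15

LPT (decreasing processing time): T2 T1 T3 T4.
T2: waits 0, runs 0→9
T1: waits 9, runs 9→15
T3: waits 15, runs 15→20
T4: waits 20, runs 20→23
Sum = 0+9+15+20 = 44.
EDD (increasing due date): T1 T4 T3 T2.
T1: waits 0, runs 0→6
T4: waits 6, runs 6→9
T3: waits 9, runs 9→14
T2: waits 14, runs 14→23
Sum = 0+6+9+14 = 29.
Difference = 44 − 29 = 15.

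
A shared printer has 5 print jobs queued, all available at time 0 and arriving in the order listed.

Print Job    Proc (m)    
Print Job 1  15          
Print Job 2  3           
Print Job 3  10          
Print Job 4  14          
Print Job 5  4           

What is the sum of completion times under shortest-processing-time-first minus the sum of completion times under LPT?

SPT (increasing processing time): Print Job 2 Print Job 5 Print Job 3 Print Job 4 Print Job 1.
Print Job 2: 0→3
Print Job 5: 3→7
Print Job 3: 7→17
Print Job 4: 17→31
Print Job 1: 31→46
Sum = 3+7+17+31+46 = 104.
LPT (decreasing processing time): Print Job 1 Print Job 4 Print Job 3 Print Job 5 Print Job 2.
Print Job 1: 0→15
Print Job 4: 15→29
Print Job 3: 29→39
Print Job 5: 39→43
Print Job 2: 43→46
Sum = 15+29+39+43+46 = 172.
Difference = 104 − 172 = -68.

-68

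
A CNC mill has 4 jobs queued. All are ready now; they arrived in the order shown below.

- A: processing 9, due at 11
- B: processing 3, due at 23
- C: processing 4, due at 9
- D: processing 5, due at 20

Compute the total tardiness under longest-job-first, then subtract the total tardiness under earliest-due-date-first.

7

LPT (decreasing processing time): A D C B.
A: 0→9, due 11, tardiness 0
D: 9→14, due 20, tardiness 0
C: 14→18, due 9, tardiness 9
B: 18→21, due 23, tardiness 0
Sum = 0+0+9+0 = 9.
EDD (increasing due date): C A D B.
C: 0→4, due 9, tardiness 0
A: 4→13, due 11, tardiness 2
D: 13→18, due 20, tardiness 0
B: 18→21, due 23, tardiness 0
Sum = 0+2+0+0 = 2.
Difference = 9 − 2 = 7.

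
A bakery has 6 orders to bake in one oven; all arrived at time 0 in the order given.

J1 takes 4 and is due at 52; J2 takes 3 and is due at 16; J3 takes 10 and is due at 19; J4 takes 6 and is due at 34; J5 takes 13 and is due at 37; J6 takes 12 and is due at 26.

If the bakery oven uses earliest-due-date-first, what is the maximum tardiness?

7

EDD (increasing due date): J2 J3 J6 J4 J5 J1.
J2: 0→3, due 16, tardiness 0
J3: 3→13, due 19, tardiness 0
J6: 13→25, due 26, tardiness 0
J4: 25→31, due 34, tardiness 0
J5: 31→44, due 37, tardiness 7
J1: 44→48, due 52, tardiness 0
Maximum = 7.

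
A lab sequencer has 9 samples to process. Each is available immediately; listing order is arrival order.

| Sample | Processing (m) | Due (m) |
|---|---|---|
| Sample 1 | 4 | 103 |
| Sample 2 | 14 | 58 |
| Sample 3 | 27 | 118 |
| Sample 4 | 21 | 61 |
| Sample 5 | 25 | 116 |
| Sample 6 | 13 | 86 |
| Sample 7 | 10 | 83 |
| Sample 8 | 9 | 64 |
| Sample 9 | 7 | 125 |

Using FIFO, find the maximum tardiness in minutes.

FIFO (arrival order): Sample 1 Sample 2 Sample 3 Sample 4 Sample 5 Sample 6 Sample 7 Sample 8 Sample 9.
Sample 1: 0→4, due 103, tardiness 0
Sample 2: 4→18, due 58, tardiness 0
Sample 3: 18→45, due 118, tardiness 0
Sample 4: 45→66, due 61, tardiness 5
Sample 5: 66→91, due 116, tardiness 0
Sample 6: 91→104, due 86, tardiness 18
Sample 7: 104→114, due 83, tardiness 31
Sample 8: 114→123, due 64, tardiness 59
Sample 9: 123→130, due 125, tardiness 5
Maximum = 59.

59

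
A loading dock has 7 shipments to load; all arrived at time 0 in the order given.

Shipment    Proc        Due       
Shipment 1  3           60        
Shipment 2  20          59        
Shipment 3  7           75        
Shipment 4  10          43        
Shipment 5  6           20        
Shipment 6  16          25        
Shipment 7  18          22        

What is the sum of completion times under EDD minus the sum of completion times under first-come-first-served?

59

EDD (increasing due date): Shipment 5 Shipment 7 Shipment 6 Shipment 4 Shipment 2 Shipment 1 Shipment 3.
Shipment 5: 0→6
Shipment 7: 6→24
Shipment 6: 24→40
Shipment 4: 40→50
Shipment 2: 50→70
Shipment 1: 70→73
Shipment 3: 73→80
Sum = 6+24+40+50+70+73+80 = 343.
FIFO (arrival order): Shipment 1 Shipment 2 Shipment 3 Shipment 4 Shipment 5 Shipment 6 Shipment 7.
Shipment 1: 0→3
Shipment 2: 3→23
Shipment 3: 23→30
Shipment 4: 30→40
Shipment 5: 40→46
Shipment 6: 46→62
Shipment 7: 62→80
Sum = 3+23+30+40+46+62+80 = 284.
Difference = 343 − 284 = 59.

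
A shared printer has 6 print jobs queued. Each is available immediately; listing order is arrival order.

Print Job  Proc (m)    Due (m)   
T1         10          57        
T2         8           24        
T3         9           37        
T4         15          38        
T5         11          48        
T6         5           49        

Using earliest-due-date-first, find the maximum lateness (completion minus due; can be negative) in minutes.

1

EDD (increasing due date): T2 T3 T4 T5 T6 T1.
T2: 0→8, due 24, lateness -16
T3: 8→17, due 37, lateness -20
T4: 17→32, due 38, lateness -6
T5: 32→43, due 48, lateness -5
T6: 43→48, due 49, lateness -1
T1: 48→58, due 57, lateness 1
Maximum = 1.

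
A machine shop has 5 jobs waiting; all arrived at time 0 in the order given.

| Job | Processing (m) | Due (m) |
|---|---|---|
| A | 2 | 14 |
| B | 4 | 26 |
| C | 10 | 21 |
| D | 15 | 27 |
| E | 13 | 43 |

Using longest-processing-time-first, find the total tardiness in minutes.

63

LPT (decreasing processing time): D E C B A.
D: 0→15, due 27, tardiness 0
E: 15→28, due 43, tardiness 0
C: 28→38, due 21, tardiness 17
B: 38→42, due 26, tardiness 16
A: 42→44, due 14, tardiness 30
Sum = 0+0+17+16+30 = 63.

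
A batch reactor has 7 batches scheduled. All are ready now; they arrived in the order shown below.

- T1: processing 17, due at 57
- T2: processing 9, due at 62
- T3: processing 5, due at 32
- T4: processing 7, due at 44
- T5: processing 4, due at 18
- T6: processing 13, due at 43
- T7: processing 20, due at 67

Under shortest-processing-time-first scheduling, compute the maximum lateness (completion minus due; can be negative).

8

SPT (increasing processing time): T5 T3 T4 T2 T6 T1 T7.
T5: 0→4, due 18, lateness -14
T3: 4→9, due 32, lateness -23
T4: 9→16, due 44, lateness -28
T2: 16→25, due 62, lateness -37
T6: 25→38, due 43, lateness -5
T1: 38→55, due 57, lateness -2
T7: 55→75, due 67, lateness 8
Maximum = 8.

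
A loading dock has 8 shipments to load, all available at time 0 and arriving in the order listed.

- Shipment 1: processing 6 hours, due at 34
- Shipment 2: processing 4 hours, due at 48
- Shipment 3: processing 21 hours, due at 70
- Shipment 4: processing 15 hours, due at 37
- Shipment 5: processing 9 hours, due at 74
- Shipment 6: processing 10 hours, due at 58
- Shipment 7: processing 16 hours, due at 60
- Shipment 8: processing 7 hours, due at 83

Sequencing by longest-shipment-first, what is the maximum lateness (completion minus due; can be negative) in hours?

50

LPT (decreasing processing time): Shipment 3 Shipment 7 Shipment 4 Shipment 6 Shipment 5 Shipment 8 Shipment 1 Shipment 2.
Shipment 3: 0→21, due 70, lateness -49
Shipment 7: 21→37, due 60, lateness -23
Shipment 4: 37→52, due 37, lateness 15
Shipment 6: 52→62, due 58, lateness 4
Shipment 5: 62→71, due 74, lateness -3
Shipment 8: 71→78, due 83, lateness -5
Shipment 1: 78→84, due 34, lateness 50
Shipment 2: 84→88, due 48, lateness 40
Maximum = 50.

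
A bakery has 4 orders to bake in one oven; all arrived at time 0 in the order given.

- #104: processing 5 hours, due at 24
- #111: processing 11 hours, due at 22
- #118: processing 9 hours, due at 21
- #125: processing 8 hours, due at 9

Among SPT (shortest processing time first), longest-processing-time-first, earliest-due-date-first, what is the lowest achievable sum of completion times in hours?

SPT (increasing processing time): #104 #125 #118 #111.
#104: 0→5
#125: 5→13
#118: 13→22
#111: 22→33
Sum = 5+13+22+33 = 73.
LPT (decreasing processing time): #111 #118 #125 #104.
#111: 0→11
#118: 11→20
#125: 20→28
#104: 28→33
Sum = 11+20+28+33 = 92.
EDD (increasing due date): #125 #118 #111 #104.
#125: 0→8
#118: 8→17
#111: 17→28
#104: 28→33
Sum = 8+17+28+33 = 86.
SPT 73, LPT 92, EDD 86 → minimum 73.

73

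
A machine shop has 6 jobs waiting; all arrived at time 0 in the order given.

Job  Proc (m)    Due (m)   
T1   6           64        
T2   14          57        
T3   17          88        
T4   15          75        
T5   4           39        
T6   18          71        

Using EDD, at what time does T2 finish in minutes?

EDD (increasing due date): T5 T2 T1 T6 T4 T3.
T5: 0→4
T2: 4→18

18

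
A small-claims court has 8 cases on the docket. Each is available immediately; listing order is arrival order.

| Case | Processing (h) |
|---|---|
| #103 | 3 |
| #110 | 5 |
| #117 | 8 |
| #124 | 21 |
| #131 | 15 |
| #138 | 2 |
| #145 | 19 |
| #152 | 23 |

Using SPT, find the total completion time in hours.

SPT (increasing processing time): #138 #103 #110 #117 #131 #145 #124 #152.
#138: 0→2
#103: 2→5
#110: 5→10
#117: 10→18
#131: 18→33
#145: 33→52
#124: 52→73
#152: 73→96
Sum = 2+5+10+18+33+52+73+96 = 289.

289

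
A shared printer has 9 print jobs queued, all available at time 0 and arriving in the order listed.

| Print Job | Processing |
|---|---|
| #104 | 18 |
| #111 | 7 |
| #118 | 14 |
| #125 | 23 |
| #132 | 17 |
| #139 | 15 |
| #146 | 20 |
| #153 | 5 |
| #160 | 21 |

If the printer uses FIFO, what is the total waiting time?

550

FIFO (arrival order): #104 #111 #118 #125 #132 #139 #146 #153 #160.
#104: waits 0, runs 0→18
#111: waits 18, runs 18→25
#118: waits 25, runs 25→39
#125: waits 39, runs 39→62
#132: waits 62, runs 62→79
#139: waits 79, runs 79→94
#146: waits 94, runs 94→114
#153: waits 114, runs 114→119
#160: waits 119, runs 119→140
Sum = 0+18+25+39+62+79+94+114+119 = 550.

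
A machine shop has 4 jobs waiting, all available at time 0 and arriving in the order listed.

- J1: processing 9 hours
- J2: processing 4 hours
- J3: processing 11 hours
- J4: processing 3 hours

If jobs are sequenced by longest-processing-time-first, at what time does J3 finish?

LPT (decreasing processing time): J3 J1 J2 J4.
J3: 0→11

11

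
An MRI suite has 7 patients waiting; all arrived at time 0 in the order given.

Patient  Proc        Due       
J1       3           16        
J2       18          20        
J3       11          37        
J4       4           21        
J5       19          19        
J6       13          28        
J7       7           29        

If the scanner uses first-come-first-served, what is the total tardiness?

138

FIFO (arrival order): J1 J2 J3 J4 J5 J6 J7.
J1: 0→3, due 16, tardiness 0
J2: 3→21, due 20, tardiness 1
J3: 21→32, due 37, tardiness 0
J4: 32→36, due 21, tardiness 15
J5: 36→55, due 19, tardiness 36
J6: 55→68, due 28, tardiness 40
J7: 68→75, due 29, tardiness 46
Sum = 0+1+0+15+36+40+46 = 138.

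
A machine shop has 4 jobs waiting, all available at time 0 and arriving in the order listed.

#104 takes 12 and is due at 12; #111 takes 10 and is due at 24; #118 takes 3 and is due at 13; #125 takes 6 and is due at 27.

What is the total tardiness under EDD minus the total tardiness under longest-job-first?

-12

EDD (increasing due date): #104 #118 #111 #125.
#104: 0→12, due 12, tardiness 0
#118: 12→15, due 13, tardiness 2
#111: 15→25, due 24, tardiness 1
#125: 25→31, due 27, tardiness 4
Sum = 0+2+1+4 = 7.
LPT (decreasing processing time): #104 #111 #125 #118.
#104: 0→12, due 12, tardiness 0
#111: 12→22, due 24, tardiness 0
#125: 22→28, due 27, tardiness 1
#118: 28→31, due 13, tardiness 18
Sum = 0+0+1+18 = 19.
Difference = 7 − 19 = -12.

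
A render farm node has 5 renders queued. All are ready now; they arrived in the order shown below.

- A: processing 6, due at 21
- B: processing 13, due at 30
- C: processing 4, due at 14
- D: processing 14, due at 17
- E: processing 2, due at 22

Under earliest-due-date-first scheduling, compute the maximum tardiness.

9

EDD (increasing due date): C D A E B.
C: 0→4, due 14, tardiness 0
D: 4→18, due 17, tardiness 1
A: 18→24, due 21, tardiness 3
E: 24→26, due 22, tardiness 4
B: 26→39, due 30, tardiness 9
Maximum = 9.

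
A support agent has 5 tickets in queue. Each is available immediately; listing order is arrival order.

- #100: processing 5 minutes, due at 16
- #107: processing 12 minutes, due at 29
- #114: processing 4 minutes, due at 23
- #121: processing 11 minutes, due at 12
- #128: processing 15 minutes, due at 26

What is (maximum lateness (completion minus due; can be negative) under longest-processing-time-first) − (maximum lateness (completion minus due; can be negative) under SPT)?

LPT (decreasing processing time): #128 #107 #121 #100 #114.
#128: 0→15, due 26, lateness -11
#107: 15→27, due 29, lateness -2
#121: 27→38, due 12, lateness 26
#100: 38→43, due 16, lateness 27
#114: 43→47, due 23, lateness 24
Maximum = 27.
SPT (increasing processing time): #114 #100 #121 #107 #128.
#114: 0→4, due 23, lateness -19
#100: 4→9, due 16, lateness -7
#121: 9→20, due 12, lateness 8
#107: 20→32, due 29, lateness 3
#128: 32→47, due 26, lateness 21
Maximum = 21.
Difference = 27 − 21 = 6.

6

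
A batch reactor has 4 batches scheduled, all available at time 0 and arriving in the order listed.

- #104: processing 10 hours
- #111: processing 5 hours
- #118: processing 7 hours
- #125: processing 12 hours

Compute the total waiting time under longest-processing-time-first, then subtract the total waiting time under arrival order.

16

LPT (decreasing processing time): #125 #104 #118 #111.
#125: waits 0, runs 0→12
#104: waits 12, runs 12→22
#118: waits 22, runs 22→29
#111: waits 29, runs 29→34
Sum = 0+12+22+29 = 63.
FIFO (arrival order): #104 #111 #118 #125.
#104: waits 0, runs 0→10
#111: waits 10, runs 10→15
#118: waits 15, runs 15→22
#125: waits 22, runs 22→34
Sum = 0+10+15+22 = 47.
Difference = 63 − 47 = 16.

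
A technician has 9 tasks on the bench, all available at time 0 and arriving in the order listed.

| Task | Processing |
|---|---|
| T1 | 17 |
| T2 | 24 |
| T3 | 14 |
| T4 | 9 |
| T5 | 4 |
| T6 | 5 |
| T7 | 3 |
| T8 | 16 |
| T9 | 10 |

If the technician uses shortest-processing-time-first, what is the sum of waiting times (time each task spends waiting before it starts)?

258

SPT (increasing processing time): T7 T5 T6 T4 T9 T3 T8 T1 T2.
T7: waits 0, runs 0→3
T5: waits 3, runs 3→7
T6: waits 7, runs 7→12
T4: waits 12, runs 12→21
T9: waits 21, runs 21→31
T3: waits 31, runs 31→45
T8: waits 45, runs 45→61
T1: waits 61, runs 61→78
T2: waits 78, runs 78→102
Sum = 0+3+7+12+21+31+45+61+78 = 258.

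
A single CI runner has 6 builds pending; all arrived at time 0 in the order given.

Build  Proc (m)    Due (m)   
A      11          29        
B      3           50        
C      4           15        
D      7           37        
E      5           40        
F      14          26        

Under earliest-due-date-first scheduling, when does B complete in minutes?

EDD (increasing due date): C F A D E B.
C: 0→4
F: 4→18
A: 18→29
D: 29→36
E: 36→41
B: 41→44

44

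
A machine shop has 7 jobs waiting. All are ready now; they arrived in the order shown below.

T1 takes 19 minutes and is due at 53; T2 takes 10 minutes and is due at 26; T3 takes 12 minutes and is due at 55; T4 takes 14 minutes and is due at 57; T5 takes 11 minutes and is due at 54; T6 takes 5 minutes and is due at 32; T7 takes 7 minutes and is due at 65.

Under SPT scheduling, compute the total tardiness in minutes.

27

SPT (increasing processing time): T6 T7 T2 T5 T3 T4 T1.
T6: 0→5, due 32, tardiness 0
T7: 5→12, due 65, tardiness 0
T2: 12→22, due 26, tardiness 0
T5: 22→33, due 54, tardiness 0
T3: 33→45, due 55, tardiness 0
T4: 45→59, due 57, tardiness 2
T1: 59→78, due 53, tardiness 25
Sum = 0+0+0+0+0+2+25 = 27.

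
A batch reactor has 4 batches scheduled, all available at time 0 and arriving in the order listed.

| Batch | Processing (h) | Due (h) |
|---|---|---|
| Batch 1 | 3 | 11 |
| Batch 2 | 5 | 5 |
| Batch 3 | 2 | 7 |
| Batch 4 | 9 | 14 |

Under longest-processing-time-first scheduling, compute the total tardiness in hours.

LPT (decreasing processing time): Batch 4 Batch 2 Batch 1 Batch 3.
Batch 4: 0→9, due 14, tardiness 0
Batch 2: 9→14, due 5, tardiness 9
Batch 1: 14→17, due 11, tardiness 6
Batch 3: 17→19, due 7, tardiness 12
Sum = 0+9+6+12 = 27.

27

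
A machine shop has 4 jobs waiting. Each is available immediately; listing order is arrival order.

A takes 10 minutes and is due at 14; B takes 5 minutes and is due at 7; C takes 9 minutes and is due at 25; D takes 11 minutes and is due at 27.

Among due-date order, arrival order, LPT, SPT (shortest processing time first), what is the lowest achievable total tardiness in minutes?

9

EDD (increasing due date): B A C D.
B: 0→5, due 7, tardiness 0
A: 5→15, due 14, tardiness 1
C: 15→24, due 25, tardiness 0
D: 24→35, due 27, tardiness 8
Sum = 0+1+0+8 = 9.
FIFO (arrival order): A B C D.
A: 0→10, due 14, tardiness 0
B: 10→15, due 7, tardiness 8
C: 15→24, due 25, tardiness 0
D: 24→35, due 27, tardiness 8
Sum = 0+8+0+8 = 16.
LPT (decreasing processing time): D A C B.
D: 0→11, due 27, tardiness 0
A: 11→21, due 14, tardiness 7
C: 21→30, due 25, tardiness 5
B: 30→35, due 7, tardiness 28
Sum = 0+7+5+28 = 40.
SPT (increasing processing time): B C A D.
B: 0→5, due 7, tardiness 0
C: 5→14, due 25, tardiness 0
A: 14→24, due 14, tardiness 10
D: 24→35, due 27, tardiness 8
Sum = 0+0+10+8 = 18.
EDD 9, FIFO 16, LPT 40, SPT 18 → minimum 9.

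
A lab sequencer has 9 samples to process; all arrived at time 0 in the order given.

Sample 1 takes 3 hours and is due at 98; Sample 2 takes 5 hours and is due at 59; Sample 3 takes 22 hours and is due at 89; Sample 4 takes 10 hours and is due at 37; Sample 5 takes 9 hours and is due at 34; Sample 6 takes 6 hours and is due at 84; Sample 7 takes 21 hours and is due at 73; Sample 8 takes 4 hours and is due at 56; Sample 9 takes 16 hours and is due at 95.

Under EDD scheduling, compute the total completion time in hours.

EDD (increasing due date): Sample 5 Sample 4 Sample 8 Sample 2 Sample 7 Sample 6 Sample 3 Sample 9 Sample 1.
Sample 5: 0→9
Sample 4: 9→19
Sample 8: 19→23
Sample 2: 23→28
Sample 7: 28→49
Sample 6: 49→55
Sample 3: 55→77
Sample 9: 77→93
Sample 1: 93→96
Sum = 9+19+23+28+49+55+77+93+96 = 449.

449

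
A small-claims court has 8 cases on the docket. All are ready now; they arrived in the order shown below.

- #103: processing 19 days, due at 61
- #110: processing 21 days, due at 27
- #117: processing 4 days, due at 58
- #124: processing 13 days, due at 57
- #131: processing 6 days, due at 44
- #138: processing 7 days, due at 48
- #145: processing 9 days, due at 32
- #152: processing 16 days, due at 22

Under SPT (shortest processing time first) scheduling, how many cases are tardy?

SPT (increasing processing time): #117 #131 #138 #145 #124 #152 #103 #110.
#117: 0→4, due 58, tardiness 0
#131: 4→10, due 44, tardiness 0
#138: 10→17, due 48, tardiness 0
#145: 17→26, due 32, tardiness 0
#124: 26→39, due 57, tardiness 0
#152: 39→55, due 22, tardiness 33
#103: 55→74, due 61, tardiness 13
#110: 74→95, due 27, tardiness 68
Late cases: 3.

3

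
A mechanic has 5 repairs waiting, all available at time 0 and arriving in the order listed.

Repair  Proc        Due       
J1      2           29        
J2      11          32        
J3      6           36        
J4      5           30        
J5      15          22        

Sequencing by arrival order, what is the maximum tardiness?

FIFO (arrival order): J1 J2 J3 J4 J5.
J1: 0→2, due 29, tardiness 0
J2: 2→13, due 32, tardiness 0
J3: 13→19, due 36, tardiness 0
J4: 19→24, due 30, tardiness 0
J5: 24→39, due 22, tardiness 17
Maximum = 17.

17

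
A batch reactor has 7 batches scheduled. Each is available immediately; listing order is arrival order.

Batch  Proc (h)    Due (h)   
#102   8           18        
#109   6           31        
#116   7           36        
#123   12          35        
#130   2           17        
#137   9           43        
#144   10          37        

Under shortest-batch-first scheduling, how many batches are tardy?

3

SPT (increasing processing time): #130 #109 #116 #102 #137 #144 #123.
#130: 0→2, due 17, tardiness 0
#109: 2→8, due 31, tardiness 0
#116: 8→15, due 36, tardiness 0
#102: 15→23, due 18, tardiness 5
#137: 23→32, due 43, tardiness 0
#144: 32→42, due 37, tardiness 5
#123: 42→54, due 35, tardiness 19
Late batches: 3.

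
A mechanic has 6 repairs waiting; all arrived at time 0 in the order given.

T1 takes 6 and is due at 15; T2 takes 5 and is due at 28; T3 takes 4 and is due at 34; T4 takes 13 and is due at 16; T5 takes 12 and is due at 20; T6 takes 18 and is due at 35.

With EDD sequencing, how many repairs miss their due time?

EDD (increasing due date): T1 T4 T5 T2 T3 T6.
T1: 0→6, due 15, tardiness 0
T4: 6→19, due 16, tardiness 3
T5: 19→31, due 20, tardiness 11
T2: 31→36, due 28, tardiness 8
T3: 36→40, due 34, tardiness 6
T6: 40→58, due 35, tardiness 23
Late repairs: 5.

5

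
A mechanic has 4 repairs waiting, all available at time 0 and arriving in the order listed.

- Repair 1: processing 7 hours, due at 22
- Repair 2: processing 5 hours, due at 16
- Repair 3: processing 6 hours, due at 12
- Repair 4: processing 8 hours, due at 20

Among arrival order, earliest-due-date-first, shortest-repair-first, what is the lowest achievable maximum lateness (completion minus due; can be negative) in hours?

FIFO (arrival order): Repair 1 Repair 2 Repair 3 Repair 4.
Repair 1: 0→7, due 22, lateness -15
Repair 2: 7→12, due 16, lateness -4
Repair 3: 12→18, due 12, lateness 6
Repair 4: 18→26, due 20, lateness 6
Maximum = 6.
EDD (increasing due date): Repair 3 Repair 2 Repair 4 Repair 1.
Repair 3: 0→6, due 12, lateness -6
Repair 2: 6→11, due 16, lateness -5
Repair 4: 11→19, due 20, lateness -1
Repair 1: 19→26, due 22, lateness 4
Maximum = 4.
SPT (increasing processing time): Repair 2 Repair 3 Repair 1 Repair 4.
Repair 2: 0→5, due 16, lateness -11
Repair 3: 5→11, due 12, lateness -1
Repair 1: 11→18, due 22, lateness -4
Repair 4: 18→26, due 20, lateness 6
Maximum = 6.
FIFO 6, EDD 4, SPT 6 → minimum 4.

4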